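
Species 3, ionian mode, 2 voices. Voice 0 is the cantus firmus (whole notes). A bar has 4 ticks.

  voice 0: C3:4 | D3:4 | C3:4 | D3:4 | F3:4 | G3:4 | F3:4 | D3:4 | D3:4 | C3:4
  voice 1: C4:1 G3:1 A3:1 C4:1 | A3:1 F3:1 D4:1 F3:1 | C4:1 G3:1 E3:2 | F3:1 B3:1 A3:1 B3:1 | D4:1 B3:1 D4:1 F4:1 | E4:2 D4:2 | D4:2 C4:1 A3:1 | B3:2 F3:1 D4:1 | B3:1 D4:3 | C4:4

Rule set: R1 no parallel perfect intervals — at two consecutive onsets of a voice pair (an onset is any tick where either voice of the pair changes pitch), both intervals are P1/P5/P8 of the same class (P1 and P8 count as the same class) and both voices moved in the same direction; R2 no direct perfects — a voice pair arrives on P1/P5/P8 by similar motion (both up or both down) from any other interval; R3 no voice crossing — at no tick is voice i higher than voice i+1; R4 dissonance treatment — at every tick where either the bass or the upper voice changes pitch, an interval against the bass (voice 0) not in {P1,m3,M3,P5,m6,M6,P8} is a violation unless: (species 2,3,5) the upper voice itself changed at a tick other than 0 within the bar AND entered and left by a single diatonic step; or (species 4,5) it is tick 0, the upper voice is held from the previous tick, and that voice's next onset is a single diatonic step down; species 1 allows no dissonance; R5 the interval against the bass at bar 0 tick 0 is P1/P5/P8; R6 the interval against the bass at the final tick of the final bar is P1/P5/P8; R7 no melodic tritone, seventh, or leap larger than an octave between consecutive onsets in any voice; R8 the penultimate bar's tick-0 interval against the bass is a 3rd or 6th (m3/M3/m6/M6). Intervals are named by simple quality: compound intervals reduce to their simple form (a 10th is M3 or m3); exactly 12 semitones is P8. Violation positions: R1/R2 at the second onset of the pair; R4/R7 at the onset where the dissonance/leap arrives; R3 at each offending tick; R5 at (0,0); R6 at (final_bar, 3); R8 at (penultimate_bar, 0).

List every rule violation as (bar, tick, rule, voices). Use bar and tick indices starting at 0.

(3, 1, R7, (1,))
(4, 1, R4, (0, 1))
(7, 2, R7, (1,))
(9, 0, R1, (0, 1))

bar 0: v0=C3 v1=C4 downbeat P8
bar 1: v0=D3 v1=A3 downbeat P5
bar 2: v0=C3 v1=C4 downbeat P8
bar 3: v0=D3 v1=F3 downbeat m3
bar 4: v0=F3 v1=D4 downbeat M6
bar 5: v0=G3 v1=E4 downbeat M6
bar 6: v0=F3 v1=D4 downbeat M6
bar 7: v0=D3 v1=B3 downbeat M6
bar 8: v0=D3 v1=B3 downbeat M6
bar 9: v0=C3 v1=C4 downbeat P8
  -> R7 @ bar 3 tick 1 v(1,): F3->B3 leap 6st
  -> R4 @ bar 4 tick 1 v(0, 1): F3/B3 TT untreated
  -> R7 @ bar 7 tick 2 v(1,): B3->F3 leap 6st
  -> R1 @ bar 9 tick 0 v(0, 1): D3/D4 P8 -> C3/C4 P8 similar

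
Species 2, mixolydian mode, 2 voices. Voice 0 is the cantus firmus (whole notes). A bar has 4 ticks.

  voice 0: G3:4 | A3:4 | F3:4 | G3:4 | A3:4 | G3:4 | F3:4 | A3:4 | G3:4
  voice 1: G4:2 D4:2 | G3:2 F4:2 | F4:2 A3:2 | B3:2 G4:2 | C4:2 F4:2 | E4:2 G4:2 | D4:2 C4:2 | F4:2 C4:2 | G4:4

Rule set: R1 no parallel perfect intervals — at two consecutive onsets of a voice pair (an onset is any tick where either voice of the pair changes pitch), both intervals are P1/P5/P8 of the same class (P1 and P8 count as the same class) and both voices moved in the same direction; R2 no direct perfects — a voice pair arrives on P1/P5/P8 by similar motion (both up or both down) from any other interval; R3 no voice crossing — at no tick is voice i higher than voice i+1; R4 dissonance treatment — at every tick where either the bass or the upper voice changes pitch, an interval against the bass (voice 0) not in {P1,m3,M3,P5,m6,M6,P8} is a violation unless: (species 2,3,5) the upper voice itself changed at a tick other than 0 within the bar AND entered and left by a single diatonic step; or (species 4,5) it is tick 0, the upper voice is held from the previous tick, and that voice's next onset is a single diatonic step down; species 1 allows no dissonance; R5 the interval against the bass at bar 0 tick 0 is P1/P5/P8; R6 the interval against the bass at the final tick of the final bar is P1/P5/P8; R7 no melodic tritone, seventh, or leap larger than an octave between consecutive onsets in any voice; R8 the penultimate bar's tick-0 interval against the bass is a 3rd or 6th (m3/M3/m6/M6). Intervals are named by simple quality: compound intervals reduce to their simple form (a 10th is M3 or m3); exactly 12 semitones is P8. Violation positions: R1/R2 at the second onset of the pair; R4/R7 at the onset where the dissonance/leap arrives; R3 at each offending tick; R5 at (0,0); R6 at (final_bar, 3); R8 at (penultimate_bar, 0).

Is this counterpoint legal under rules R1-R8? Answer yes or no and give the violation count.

bar 0: v0=G3 v1=G4 (P8)
bar 1: v0=A3 v1=G3 (M2)
bar 2: v0=F3 v1=F4 (P8)
bar 3: v0=G3 v1=B3 (M3)
bar 4: v0=A3 v1=C4 (m3)
bar 5: v0=G3 v1=E4 (M6)
bar 6: v0=F3 v1=D4 (M6)
bar 7: v0=A3 v1=F4 (m6)
bar 8: v0=G3 v1=G4 (P8)
  R3 @ bar1.0: A3 above G3
  R4 @ bar1.0: A3/G3 M2 untreated
  R3 @ bar1.1: A3 above G3
  R7 @ bar1.2: G3->F4 leap 10st

No (4 violations)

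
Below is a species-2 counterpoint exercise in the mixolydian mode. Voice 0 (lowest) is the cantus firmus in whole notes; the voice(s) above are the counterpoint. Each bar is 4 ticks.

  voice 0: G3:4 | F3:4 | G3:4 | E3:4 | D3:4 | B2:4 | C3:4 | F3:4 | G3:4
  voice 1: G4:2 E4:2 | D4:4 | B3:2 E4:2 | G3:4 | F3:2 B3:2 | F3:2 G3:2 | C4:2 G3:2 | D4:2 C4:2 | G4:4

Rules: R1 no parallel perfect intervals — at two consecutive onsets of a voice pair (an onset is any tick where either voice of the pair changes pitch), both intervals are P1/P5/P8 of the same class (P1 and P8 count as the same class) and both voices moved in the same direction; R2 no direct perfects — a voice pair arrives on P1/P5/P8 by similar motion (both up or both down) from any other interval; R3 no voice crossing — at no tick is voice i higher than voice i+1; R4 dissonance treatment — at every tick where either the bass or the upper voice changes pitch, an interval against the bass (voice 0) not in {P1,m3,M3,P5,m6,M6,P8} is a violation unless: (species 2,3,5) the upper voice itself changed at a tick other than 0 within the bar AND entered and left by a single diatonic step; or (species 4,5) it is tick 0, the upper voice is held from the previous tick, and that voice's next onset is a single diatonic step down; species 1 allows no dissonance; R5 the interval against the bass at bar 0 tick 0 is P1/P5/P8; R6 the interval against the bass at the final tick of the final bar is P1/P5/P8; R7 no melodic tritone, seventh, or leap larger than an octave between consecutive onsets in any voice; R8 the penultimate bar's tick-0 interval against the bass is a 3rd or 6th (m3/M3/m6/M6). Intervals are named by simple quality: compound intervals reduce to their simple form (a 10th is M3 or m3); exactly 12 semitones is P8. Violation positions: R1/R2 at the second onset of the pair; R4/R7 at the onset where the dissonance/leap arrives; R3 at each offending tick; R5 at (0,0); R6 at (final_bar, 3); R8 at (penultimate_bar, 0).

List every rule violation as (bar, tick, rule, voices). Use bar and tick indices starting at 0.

bar 0: v0=G3 v1=G4 downbeat P8
bar 1: v0=F3 v1=D4 downbeat M6
bar 2: v0=G3 v1=B3 downbeat M3
bar 3: v0=E3 v1=G3 downbeat m3
bar 4: v0=D3 v1=F3 downbeat m3
bar 5: v0=B2 v1=F3 downbeat TT
bar 6: v0=C3 v1=C4 downbeat P8
bar 7: v0=F3 v1=D4 downbeat M6
bar 8: v0=G3 v1=G4 downbeat P8
  -> R7 @ bar 4 tick 2 v(1,): F3->B3 leap 6st
  -> R4 @ bar 5 tick 0 v(0, 1): B2/F3 TT untreated
  -> R7 @ bar 5 tick 0 v(1,): B3->F3 leap 6st
  -> R2 @ bar 6 tick 0 v(0, 1): B2/G3 m6 -> C3/C4 P8 similar
  -> R2 @ bar 8 tick 0 v(0, 1): F3/C4 P5 -> G3/G4 P8 similar

(4, 2, R7, (1,))
(5, 0, R4, (0, 1))
(5, 0, R7, (1,))
(6, 0, R2, (0, 1))
(8, 0, R2, (0, 1))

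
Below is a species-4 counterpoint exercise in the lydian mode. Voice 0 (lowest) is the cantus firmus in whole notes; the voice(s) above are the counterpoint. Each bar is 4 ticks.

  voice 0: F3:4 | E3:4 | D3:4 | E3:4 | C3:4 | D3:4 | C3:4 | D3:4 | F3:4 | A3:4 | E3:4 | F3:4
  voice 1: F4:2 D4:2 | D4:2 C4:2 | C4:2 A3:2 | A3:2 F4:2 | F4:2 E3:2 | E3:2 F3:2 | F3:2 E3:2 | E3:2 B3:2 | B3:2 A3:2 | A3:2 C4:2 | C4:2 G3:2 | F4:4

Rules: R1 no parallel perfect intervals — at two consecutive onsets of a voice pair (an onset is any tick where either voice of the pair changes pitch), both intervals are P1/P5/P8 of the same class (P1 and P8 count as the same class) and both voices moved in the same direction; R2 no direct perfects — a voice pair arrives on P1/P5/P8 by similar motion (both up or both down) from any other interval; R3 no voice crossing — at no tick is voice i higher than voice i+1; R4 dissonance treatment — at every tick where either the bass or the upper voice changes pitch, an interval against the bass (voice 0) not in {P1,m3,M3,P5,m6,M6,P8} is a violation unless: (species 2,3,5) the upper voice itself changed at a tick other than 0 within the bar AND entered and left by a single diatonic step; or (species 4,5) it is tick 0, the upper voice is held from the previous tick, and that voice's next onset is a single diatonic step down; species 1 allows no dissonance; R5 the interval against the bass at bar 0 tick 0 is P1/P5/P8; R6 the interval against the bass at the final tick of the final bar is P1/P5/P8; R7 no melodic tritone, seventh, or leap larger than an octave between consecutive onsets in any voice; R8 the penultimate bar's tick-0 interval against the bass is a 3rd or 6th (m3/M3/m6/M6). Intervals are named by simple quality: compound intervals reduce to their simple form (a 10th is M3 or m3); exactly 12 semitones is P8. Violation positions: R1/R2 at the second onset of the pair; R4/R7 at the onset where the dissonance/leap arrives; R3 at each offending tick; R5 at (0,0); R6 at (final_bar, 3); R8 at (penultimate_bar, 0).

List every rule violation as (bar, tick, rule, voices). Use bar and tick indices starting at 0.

bar 0: v0=F3 v1=F4 downbeat P8
bar 1: v0=E3 v1=D4 downbeat m7
bar 2: v0=D3 v1=C4 downbeat m7
bar 3: v0=E3 v1=A3 downbeat P4
bar 4: v0=C3 v1=F4 downbeat P4
bar 5: v0=D3 v1=E3 downbeat M2
bar 6: v0=C3 v1=F3 downbeat P4
bar 7: v0=D3 v1=E3 downbeat M2
bar 8: v0=F3 v1=B3 downbeat TT
bar 9: v0=A3 v1=A3 downbeat P1
bar 10: v0=E3 v1=C4 downbeat m6
bar 11: v0=F3 v1=F4 downbeat P8
  -> R4 @ bar 2 tick 0 v(0, 1): D3/C4 m7 untreated
  -> R4 @ bar 3 tick 0 v(0, 1): E3/A3 P4 untreated
  -> R4 @ bar 3 tick 2 v(0, 1): E3/F4 m2 untreated
  -> R4 @ bar 4 tick 0 v(0, 1): C3/F4 P4 untreated
  -> R7 @ bar 4 tick 2 v(1,): F4->E3 leap 13st
  -> R4 @ bar 5 tick 0 v(0, 1): D3/E3 M2 untreated
  -> R4 @ bar 7 tick 0 v(0, 1): D3/E3 M2 untreated
  -> R2 @ bar 11 tick 0 v(0, 1): E3/G3 m3 -> F3/F4 P8 similar
  -> R7 @ bar 11 tick 0 v(1,): G3->F4 leap 10st

(2, 0, R4, (0, 1))
(3, 0, R4, (0, 1))
(3, 2, R4, (0, 1))
(4, 0, R4, (0, 1))
(4, 2, R7, (1,))
(5, 0, R4, (0, 1))
(7, 0, R4, (0, 1))
(11, 0, R2, (0, 1))
(11, 0, R7, (1,))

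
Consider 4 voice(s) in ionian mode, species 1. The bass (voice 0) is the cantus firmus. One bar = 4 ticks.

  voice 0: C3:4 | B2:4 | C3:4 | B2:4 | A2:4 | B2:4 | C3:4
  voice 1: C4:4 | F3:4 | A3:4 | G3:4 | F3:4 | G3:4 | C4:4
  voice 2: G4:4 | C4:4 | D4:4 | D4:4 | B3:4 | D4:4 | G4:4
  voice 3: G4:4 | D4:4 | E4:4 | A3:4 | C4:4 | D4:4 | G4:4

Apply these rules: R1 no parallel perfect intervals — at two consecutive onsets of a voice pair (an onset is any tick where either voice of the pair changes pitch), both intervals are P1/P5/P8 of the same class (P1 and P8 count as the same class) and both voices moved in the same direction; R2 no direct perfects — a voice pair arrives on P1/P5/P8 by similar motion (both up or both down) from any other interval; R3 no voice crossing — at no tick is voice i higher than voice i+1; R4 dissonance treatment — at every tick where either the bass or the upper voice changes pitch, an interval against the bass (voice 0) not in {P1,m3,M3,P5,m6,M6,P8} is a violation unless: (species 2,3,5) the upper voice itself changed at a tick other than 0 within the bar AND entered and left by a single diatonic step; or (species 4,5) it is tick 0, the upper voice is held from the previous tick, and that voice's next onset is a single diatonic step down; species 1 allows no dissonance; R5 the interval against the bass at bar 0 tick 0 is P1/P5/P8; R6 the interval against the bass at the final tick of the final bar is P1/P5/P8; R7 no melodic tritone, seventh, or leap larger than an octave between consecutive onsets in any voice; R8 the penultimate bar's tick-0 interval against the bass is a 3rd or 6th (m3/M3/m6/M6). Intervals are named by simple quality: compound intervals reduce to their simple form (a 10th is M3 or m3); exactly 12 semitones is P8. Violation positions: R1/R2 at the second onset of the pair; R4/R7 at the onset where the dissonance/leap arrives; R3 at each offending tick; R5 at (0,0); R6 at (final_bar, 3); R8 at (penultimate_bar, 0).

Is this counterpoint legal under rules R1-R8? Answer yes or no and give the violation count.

bar 0: v0=C3 v1=C4 v2=G4 v3=G4 (P5)
bar 1: v0=B2 v1=F3 v2=C4 v3=D4 (m3)
bar 2: v0=C3 v1=A3 v2=D4 v3=E4 (M3)
bar 3: v0=B2 v1=G3 v2=D4 v3=A3 (m7)
bar 4: v0=A2 v1=F3 v2=B3 v3=C4 (m3)
bar 5: v0=B2 v1=G3 v2=D4 v3=D4 (m3)
bar 6: v0=C3 v1=C4 v2=G4 v3=G4 (P5)
  R1 @ bar1.0: C4/G4 P5 -> F3/C4 P5 similar
  R4 @ bar1.0: B2/F3 TT untreated
  R4 @ bar1.0: B2/C4 m2 untreated
  R2 @ bar2.0: F3/D4 M6 -> A3/E4 P5 similar
  R4 @ bar2.0: C3/D4 M2 untreated
  R3 @ bar3.0: D4 above A3
  R4 @ bar3.0: B2/A3 m7 untreated
  R3 @ bar3.1: D4 above A3
  R3 @ bar3.2: D4 above A3
  R3 @ bar3.3: D4 above A3
  R4 @ bar4.0: A2/B3 M2 untreated
  R1 @ bar5.0: F3/C4 P5 -> G3/D4 P5 similar
  R2 @ bar5.0: F3/B3 TT -> G3/D4 P5 similar
  R2 @ bar5.0: B3/C4 m2 -> D4/D4 P1 similar
  R1 @ bar6.0: G3/D4 P5 -> C4/G4 P5 similar
  R1 @ bar6.0: G3/D4 P5 -> C4/G4 P5 similar
  R1 @ bar6.0: D4/D4 P1 -> G4/G4 P1 similar
  R2 @ bar6.0: B2/G3 m6 -> C3/C4 P8 similar
  R2 @ bar6.0: B2/D4 m3 -> C3/G4 P5 similar
  R2 @ bar6.0: B2/D4 m3 -> C3/G4 P5 similar

No (20 violations)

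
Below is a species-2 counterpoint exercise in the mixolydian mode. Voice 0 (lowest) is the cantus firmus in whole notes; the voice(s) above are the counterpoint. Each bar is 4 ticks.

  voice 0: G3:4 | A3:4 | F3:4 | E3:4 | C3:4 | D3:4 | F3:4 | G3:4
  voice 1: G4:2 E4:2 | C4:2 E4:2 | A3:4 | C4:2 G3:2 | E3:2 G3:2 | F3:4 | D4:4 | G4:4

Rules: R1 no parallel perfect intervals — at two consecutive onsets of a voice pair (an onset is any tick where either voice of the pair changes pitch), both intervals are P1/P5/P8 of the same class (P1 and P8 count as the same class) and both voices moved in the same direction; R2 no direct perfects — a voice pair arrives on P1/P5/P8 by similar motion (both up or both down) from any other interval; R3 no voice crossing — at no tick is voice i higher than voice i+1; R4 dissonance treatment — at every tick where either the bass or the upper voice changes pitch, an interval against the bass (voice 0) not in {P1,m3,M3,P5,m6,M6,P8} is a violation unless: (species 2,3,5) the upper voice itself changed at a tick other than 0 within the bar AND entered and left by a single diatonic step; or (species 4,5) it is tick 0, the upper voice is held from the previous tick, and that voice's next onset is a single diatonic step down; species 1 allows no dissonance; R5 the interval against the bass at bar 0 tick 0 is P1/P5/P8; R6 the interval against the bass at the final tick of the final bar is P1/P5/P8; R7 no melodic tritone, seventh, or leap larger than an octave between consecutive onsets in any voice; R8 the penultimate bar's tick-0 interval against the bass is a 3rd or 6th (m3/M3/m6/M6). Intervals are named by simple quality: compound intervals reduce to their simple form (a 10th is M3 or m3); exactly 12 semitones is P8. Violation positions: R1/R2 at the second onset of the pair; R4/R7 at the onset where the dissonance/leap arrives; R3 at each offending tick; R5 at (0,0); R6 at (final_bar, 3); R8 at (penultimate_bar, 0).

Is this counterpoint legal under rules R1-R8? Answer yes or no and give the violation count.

No (1 violations)

bar 0: v0=G3 v1=G4 (P8)
bar 1: v0=A3 v1=C4 (m3)
bar 2: v0=F3 v1=A3 (M3)
bar 3: v0=E3 v1=C4 (m6)
bar 4: v0=C3 v1=E3 (M3)
bar 5: v0=D3 v1=F3 (m3)
bar 6: v0=F3 v1=D4 (M6)
bar 7: v0=G3 v1=G4 (P8)
  R2 @ bar7.0: F3/D4 M6 -> G3/G4 P8 similar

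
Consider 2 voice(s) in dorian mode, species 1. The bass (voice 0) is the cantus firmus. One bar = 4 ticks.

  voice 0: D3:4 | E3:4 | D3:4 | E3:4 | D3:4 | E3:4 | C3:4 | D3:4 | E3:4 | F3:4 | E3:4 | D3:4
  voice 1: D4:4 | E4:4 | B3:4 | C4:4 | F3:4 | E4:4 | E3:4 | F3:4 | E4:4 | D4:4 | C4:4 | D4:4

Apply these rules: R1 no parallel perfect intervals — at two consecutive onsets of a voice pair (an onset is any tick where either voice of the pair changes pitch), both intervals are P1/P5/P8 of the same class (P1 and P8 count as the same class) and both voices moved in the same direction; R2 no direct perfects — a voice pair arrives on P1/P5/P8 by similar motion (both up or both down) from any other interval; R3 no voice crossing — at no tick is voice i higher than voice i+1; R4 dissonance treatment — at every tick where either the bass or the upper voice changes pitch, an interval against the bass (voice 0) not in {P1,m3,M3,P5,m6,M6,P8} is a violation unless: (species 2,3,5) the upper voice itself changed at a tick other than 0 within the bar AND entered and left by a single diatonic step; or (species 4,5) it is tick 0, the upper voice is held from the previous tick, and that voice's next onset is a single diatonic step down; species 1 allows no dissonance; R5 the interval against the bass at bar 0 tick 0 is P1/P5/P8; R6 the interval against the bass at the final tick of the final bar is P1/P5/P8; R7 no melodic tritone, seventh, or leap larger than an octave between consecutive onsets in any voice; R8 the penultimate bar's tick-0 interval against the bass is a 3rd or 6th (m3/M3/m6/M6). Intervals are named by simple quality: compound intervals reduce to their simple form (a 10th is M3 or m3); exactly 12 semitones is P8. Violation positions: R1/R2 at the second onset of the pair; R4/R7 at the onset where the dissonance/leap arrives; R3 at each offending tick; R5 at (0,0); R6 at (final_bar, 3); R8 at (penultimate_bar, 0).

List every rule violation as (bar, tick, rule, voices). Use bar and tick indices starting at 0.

(1, 0, R1, (0, 1))
(5, 0, R2, (0, 1))
(5, 0, R7, (1,))
(8, 0, R2, (0, 1))
(8, 0, R7, (1,))

bar 0: v0=D3 v1=D4 downbeat P8
bar 1: v0=E3 v1=E4 downbeat P8
bar 2: v0=D3 v1=B3 downbeat M6
bar 3: v0=E3 v1=C4 downbeat m6
bar 4: v0=D3 v1=F3 downbeat m3
bar 5: v0=E3 v1=E4 downbeat P8
bar 6: v0=C3 v1=E3 downbeat M3
bar 7: v0=D3 v1=F3 downbeat m3
bar 8: v0=E3 v1=E4 downbeat P8
bar 9: v0=F3 v1=D4 downbeat M6
bar 10: v0=E3 v1=C4 downbeat m6
bar 11: v0=D3 v1=D4 downbeat P8
  -> R1 @ bar 1 tick 0 v(0, 1): D3/D4 P8 -> E3/E4 P8 similar
  -> R2 @ bar 5 tick 0 v(0, 1): D3/F3 m3 -> E3/E4 P8 similar
  -> R7 @ bar 5 tick 0 v(1,): F3->E4 leap 11st
  -> R2 @ bar 8 tick 0 v(0, 1): D3/F3 m3 -> E3/E4 P8 similar
  -> R7 @ bar 8 tick 0 v(1,): F3->E4 leap 11st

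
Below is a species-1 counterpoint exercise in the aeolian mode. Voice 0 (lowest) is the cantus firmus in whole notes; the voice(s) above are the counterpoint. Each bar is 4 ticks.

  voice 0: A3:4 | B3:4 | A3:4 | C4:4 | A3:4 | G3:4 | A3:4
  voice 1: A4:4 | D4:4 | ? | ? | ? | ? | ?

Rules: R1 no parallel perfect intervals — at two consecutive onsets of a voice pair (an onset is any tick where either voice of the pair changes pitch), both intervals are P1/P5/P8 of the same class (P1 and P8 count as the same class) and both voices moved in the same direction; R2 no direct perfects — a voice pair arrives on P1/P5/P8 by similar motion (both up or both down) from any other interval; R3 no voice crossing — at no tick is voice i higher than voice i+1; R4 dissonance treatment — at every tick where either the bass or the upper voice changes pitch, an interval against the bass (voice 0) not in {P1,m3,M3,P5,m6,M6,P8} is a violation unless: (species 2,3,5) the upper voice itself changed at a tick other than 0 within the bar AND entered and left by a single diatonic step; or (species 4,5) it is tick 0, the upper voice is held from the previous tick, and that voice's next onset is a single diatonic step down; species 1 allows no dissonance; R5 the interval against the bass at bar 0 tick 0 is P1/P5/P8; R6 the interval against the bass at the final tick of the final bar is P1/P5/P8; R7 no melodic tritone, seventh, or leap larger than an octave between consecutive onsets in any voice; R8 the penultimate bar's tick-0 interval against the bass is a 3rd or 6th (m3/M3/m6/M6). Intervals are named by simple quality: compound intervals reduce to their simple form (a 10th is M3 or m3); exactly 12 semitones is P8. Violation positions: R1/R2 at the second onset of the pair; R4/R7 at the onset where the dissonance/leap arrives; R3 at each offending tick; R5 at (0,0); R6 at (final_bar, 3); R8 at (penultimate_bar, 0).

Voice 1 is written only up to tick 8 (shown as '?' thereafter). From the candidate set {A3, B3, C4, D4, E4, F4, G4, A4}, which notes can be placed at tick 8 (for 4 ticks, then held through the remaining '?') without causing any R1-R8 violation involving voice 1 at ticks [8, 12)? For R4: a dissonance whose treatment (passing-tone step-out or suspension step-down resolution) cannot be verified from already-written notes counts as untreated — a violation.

{A4, C4, E4, F4}

A3: violates R2
B3: violates R4
C4: legal
D4: violates R4
E4: legal
F4: legal
G4: violates R4
A4: legal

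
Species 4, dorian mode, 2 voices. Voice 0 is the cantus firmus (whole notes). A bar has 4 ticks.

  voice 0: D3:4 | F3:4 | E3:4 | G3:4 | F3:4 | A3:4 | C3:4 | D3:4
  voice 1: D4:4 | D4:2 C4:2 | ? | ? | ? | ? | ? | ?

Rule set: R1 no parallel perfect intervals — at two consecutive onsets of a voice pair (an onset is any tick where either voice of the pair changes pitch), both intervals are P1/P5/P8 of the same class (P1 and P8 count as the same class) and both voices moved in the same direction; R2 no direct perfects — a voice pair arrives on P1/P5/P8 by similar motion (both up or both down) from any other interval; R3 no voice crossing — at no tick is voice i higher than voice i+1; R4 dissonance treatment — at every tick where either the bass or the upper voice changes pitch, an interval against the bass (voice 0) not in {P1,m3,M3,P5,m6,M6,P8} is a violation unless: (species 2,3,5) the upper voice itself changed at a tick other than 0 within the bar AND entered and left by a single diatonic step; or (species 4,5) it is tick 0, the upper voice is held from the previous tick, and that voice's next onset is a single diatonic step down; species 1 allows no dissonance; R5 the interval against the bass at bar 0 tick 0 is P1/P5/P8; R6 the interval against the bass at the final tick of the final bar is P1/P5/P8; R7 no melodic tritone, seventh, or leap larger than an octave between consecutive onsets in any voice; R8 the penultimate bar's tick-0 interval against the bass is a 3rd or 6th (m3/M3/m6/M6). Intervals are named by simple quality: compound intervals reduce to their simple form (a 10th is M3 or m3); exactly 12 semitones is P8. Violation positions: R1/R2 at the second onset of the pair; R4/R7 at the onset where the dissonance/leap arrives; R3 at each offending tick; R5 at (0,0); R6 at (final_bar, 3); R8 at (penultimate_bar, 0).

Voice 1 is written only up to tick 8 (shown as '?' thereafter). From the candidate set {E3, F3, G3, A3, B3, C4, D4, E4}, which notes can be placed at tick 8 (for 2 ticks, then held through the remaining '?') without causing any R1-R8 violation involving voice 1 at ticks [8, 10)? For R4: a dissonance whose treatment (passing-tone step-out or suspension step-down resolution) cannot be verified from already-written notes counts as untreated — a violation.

E3: violates R2
F3: violates R4
G3: legal
A3: violates R4
B3: violates R1
C4: legal
D4: violates R4
E4: legal

{C4, E4, G3}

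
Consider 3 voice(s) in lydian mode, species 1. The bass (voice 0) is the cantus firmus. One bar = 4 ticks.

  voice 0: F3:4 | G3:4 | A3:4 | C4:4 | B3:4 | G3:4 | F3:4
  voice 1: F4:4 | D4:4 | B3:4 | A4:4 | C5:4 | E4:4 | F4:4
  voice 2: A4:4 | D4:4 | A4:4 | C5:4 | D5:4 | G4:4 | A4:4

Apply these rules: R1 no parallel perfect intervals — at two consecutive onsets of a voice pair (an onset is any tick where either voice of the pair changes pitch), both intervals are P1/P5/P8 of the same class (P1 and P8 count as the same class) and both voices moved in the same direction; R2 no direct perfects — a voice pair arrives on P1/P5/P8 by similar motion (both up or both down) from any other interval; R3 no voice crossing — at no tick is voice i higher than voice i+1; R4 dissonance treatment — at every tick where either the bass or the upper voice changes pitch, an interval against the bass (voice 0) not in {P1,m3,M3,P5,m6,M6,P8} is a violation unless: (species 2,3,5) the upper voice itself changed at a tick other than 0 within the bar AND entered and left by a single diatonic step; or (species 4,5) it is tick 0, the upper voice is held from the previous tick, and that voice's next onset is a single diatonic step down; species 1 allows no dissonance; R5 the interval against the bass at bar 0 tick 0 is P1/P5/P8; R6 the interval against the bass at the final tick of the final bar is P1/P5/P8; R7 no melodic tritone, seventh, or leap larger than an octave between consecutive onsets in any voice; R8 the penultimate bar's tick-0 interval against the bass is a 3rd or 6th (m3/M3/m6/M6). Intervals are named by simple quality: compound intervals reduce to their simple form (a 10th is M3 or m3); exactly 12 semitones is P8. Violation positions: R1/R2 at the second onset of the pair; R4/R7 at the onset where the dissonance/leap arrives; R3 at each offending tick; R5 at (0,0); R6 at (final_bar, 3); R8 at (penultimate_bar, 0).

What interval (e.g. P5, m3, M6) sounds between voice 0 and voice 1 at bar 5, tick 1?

voice 0=G3 voice 1=E4 -> M6

M6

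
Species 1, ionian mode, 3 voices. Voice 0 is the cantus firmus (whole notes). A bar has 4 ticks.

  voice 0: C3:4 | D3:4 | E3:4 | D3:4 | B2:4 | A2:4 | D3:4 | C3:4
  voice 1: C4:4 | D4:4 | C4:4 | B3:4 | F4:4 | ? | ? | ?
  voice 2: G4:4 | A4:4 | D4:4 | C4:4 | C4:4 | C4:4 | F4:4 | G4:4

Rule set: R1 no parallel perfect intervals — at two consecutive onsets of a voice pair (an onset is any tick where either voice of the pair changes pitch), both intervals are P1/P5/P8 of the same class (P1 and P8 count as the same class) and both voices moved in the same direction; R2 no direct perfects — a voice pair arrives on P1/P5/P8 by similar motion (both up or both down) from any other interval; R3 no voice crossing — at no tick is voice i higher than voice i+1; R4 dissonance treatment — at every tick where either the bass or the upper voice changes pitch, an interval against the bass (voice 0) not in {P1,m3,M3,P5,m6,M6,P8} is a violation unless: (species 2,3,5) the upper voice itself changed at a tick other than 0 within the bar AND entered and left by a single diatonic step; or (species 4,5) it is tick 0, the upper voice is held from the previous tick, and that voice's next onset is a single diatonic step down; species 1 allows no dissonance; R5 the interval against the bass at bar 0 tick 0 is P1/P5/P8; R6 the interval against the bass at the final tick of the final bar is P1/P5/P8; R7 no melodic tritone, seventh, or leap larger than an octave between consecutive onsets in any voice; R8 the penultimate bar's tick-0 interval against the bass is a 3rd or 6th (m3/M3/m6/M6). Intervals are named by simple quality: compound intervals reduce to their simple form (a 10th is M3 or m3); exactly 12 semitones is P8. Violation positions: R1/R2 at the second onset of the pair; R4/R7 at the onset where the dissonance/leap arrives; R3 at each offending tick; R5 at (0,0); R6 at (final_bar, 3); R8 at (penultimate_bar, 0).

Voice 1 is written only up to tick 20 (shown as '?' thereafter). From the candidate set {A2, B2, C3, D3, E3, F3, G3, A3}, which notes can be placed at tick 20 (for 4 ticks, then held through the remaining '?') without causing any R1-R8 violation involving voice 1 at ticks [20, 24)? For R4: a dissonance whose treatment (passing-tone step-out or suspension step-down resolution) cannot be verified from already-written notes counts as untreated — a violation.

A2: violates R2,R7
B2: violates R4,R7
C3: violates R7
D3: violates R4,R7
E3: violates R2,R7
F3: legal
G3: violates R4,R7
A3: violates R2

{F3}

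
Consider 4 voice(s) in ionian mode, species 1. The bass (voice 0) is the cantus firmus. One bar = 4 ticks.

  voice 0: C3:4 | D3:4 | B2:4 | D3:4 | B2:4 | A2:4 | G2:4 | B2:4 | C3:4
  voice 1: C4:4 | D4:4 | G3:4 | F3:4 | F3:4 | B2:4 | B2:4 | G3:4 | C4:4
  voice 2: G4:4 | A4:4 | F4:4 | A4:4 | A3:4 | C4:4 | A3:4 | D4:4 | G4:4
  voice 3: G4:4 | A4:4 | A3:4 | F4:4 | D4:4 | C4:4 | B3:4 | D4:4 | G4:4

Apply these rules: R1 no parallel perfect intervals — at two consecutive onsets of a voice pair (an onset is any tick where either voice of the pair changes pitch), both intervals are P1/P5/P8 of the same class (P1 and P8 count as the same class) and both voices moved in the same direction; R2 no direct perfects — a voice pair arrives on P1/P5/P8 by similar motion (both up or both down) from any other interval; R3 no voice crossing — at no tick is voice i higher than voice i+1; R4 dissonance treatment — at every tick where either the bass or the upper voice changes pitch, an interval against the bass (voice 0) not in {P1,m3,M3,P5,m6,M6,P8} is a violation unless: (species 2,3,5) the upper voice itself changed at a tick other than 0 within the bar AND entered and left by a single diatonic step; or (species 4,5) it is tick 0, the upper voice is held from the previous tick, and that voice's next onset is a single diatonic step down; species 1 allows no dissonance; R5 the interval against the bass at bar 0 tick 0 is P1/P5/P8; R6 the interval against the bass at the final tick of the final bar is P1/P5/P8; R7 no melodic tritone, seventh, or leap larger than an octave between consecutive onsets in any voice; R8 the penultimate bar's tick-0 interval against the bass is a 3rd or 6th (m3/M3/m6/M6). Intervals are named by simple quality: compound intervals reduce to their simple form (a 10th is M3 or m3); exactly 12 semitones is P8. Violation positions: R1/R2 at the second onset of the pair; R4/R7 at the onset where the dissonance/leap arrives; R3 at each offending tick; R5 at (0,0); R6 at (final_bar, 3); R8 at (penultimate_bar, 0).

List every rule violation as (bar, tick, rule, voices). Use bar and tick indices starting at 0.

(1, 0, R1, (0, 1))
(1, 0, R1, (0, 2))
(1, 0, R1, (0, 3))
(1, 0, R1, (1, 2))
(1, 0, R1, (1, 3))
(1, 0, R1, (2, 3))
(2, 0, R3, (2, 3))
(2, 0, R4, (0, 2))
(2, 0, R4, (0, 3))
(2, 1, R3, (2, 3))
(2, 2, R3, (2, 3))
(2, 3, R3, (2, 3))
(3, 0, R2, (0, 2))
(3, 0, R3, (2, 3))
(3, 1, R3, (2, 3))
(3, 2, R3, (2, 3))
(3, 3, R3, (2, 3))
(4, 0, R4, (0, 1))
(4, 0, R4, (0, 2))
(5, 0, R4, (0, 1))
(5, 0, R7, (1,))
(6, 0, R4, (0, 2))
(7, 0, R2, (1, 2))
(7, 0, R2, (1, 3))
(7, 0, R2, (2, 3))
(8, 0, R1, (1, 2))
(8, 0, R1, (1, 3))
(8, 0, R1, (2, 3))
(8, 0, R2, (0, 1))
(8, 0, R2, (0, 2))
(8, 0, R2, (0, 3))

bar 0: v0=C3 v1=C4 v2=G4 v3=G4 downbeat P5
bar 1: v0=D3 v1=D4 v2=A4 v3=A4 downbeat P5
bar 2: v0=B2 v1=G3 v2=F4 v3=A3 downbeat m7
bar 3: v0=D3 v1=F3 v2=A4 v3=F4 downbeat m3
bar 4: v0=B2 v1=F3 v2=A3 v3=D4 downbeat m3
bar 5: v0=A2 v1=B2 v2=C4 v3=C4 downbeat m3
bar 6: v0=G2 v1=B2 v2=A3 v3=B3 downbeat M3
bar 7: v0=B2 v1=G3 v2=D4 v3=D4 downbeat m3
bar 8: v0=C3 v1=C4 v2=G4 v3=G4 downbeat P5
  -> R1 @ bar 1 tick 0 v(0, 1): C3/C4 P8 -> D3/D4 P8 similar
  -> R1 @ bar 1 tick 0 v(0, 2): C3/G4 P5 -> D3/A4 P5 similar
  -> R1 @ bar 1 tick 0 v(0, 3): C3/G4 P5 -> D3/A4 P5 similar
  -> R1 @ bar 1 tick 0 v(1, 2): C4/G4 P5 -> D4/A4 P5 similar
  -> R1 @ bar 1 tick 0 v(1, 3): C4/G4 P5 -> D4/A4 P5 similar
  -> R1 @ bar 1 tick 0 v(2, 3): G4/G4 P1 -> A4/A4 P1 similar
  -> R3 @ bar 2 tick 0 v(2, 3): F4 above A3
  -> R4 @ bar 2 tick 0 v(0, 2): B2/F4 TT untreated
  -> R4 @ bar 2 tick 0 v(0, 3): B2/A3 m7 untreated
  -> R3 @ bar 2 tick 1 v(2, 3): F4 above A3
  -> R3 @ bar 2 tick 2 v(2, 3): F4 above A3
  -> R3 @ bar 2 tick 3 v(2, 3): F4 above A3
  -> R2 @ bar 3 tick 0 v(0, 2): B2/F4 TT -> D3/A4 P5 similar
  -> R3 @ bar 3 tick 0 v(2, 3): A4 above F4
  -> R3 @ bar 3 tick 1 v(2, 3): A4 above F4
  -> R3 @ bar 3 tick 2 v(2, 3): A4 above F4
  -> R3 @ bar 3 tick 3 v(2, 3): A4 above F4
  -> R4 @ bar 4 tick 0 v(0, 1): B2/F3 TT untreated
  -> R4 @ bar 4 tick 0 v(0, 2): B2/A3 m7 untreated
  -> R4 @ bar 5 tick 0 v(0, 1): A2/B2 M2 untreated
  -> R7 @ bar 5 tick 0 v(1,): F3->B2 leap 6st
  -> R4 @ bar 6 tick 0 v(0, 2): G2/A3 M2 untreated
  -> R2 @ bar 7 tick 0 v(1, 2): B2/A3 m7 -> G3/D4 P5 similar
  -> R2 @ bar 7 tick 0 v(1, 3): B2/B3 P8 -> G3/D4 P5 similar
  -> R2 @ bar 7 tick 0 v(2, 3): A3/B3 M2 -> D4/D4 P1 similar
  -> R1 @ bar 8 tick 0 v(1, 2): G3/D4 P5 -> C4/G4 P5 similar
  -> R1 @ bar 8 tick 0 v(1, 3): G3/D4 P5 -> C4/G4 P5 similar
  -> R1 @ bar 8 tick 0 v(2, 3): D4/D4 P1 -> G4/G4 P1 similar
  -> R2 @ bar 8 tick 0 v(0, 1): B2/G3 m6 -> C3/C4 P8 similar
  -> R2 @ bar 8 tick 0 v(0, 2): B2/D4 m3 -> C3/G4 P5 similar
  -> R2 @ bar 8 tick 0 v(0, 3): B2/D4 m3 -> C3/G4 P5 similar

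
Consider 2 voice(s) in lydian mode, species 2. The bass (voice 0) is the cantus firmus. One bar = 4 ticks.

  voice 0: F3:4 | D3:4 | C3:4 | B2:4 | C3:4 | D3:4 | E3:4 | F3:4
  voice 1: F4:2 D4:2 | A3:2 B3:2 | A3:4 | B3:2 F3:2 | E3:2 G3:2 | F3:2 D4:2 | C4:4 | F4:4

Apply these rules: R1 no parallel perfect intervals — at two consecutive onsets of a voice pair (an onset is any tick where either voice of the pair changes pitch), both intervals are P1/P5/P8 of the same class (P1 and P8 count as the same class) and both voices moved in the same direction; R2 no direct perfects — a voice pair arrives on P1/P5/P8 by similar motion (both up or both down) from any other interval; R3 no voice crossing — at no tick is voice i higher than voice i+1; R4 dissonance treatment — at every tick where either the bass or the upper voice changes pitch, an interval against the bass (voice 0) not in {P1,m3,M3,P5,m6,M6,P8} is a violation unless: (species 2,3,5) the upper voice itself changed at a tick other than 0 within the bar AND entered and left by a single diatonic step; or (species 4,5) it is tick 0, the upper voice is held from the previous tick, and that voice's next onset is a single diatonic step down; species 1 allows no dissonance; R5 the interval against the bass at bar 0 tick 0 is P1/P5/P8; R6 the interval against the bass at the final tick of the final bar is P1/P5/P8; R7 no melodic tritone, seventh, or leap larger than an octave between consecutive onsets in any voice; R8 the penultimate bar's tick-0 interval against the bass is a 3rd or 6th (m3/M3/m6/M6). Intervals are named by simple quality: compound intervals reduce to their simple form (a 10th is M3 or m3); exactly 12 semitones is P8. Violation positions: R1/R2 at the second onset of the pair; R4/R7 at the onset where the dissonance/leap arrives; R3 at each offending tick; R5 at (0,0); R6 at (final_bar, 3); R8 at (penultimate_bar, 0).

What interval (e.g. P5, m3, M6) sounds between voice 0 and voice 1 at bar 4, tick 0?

voice 0=C3 voice 1=E3 -> M3

M3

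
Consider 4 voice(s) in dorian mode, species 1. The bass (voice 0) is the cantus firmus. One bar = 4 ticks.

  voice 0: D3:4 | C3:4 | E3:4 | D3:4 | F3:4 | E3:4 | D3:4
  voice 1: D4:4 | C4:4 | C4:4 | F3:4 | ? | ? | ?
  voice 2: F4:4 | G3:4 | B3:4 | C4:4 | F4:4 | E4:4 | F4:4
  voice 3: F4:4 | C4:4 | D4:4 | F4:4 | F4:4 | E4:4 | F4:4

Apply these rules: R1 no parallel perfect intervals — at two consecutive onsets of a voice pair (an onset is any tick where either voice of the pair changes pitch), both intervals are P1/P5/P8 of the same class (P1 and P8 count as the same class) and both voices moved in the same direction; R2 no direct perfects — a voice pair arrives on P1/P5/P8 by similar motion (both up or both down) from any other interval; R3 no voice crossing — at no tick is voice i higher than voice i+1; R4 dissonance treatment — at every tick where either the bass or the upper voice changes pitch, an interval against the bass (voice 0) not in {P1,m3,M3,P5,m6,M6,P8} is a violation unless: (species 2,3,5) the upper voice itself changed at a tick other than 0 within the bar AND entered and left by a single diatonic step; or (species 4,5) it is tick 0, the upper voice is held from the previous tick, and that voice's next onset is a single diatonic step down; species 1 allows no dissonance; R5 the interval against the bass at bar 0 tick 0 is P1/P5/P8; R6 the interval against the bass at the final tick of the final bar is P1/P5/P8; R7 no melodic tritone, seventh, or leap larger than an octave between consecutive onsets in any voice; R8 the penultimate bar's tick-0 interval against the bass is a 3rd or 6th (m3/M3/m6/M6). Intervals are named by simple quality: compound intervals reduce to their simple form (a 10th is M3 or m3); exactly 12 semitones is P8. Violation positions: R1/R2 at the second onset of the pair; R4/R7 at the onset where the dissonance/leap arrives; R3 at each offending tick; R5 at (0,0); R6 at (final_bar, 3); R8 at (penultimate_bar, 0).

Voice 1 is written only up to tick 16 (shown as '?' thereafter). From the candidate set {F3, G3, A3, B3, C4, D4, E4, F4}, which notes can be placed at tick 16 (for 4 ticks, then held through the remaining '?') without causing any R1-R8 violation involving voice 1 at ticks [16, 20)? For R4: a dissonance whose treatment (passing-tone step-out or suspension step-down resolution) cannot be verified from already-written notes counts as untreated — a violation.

F3: legal
G3: violates R4
A3: legal
B3: violates R4,R7
C4: violates R2
D4: legal
E4: violates R4,R7
F4: violates R2

{A3, D4, F3}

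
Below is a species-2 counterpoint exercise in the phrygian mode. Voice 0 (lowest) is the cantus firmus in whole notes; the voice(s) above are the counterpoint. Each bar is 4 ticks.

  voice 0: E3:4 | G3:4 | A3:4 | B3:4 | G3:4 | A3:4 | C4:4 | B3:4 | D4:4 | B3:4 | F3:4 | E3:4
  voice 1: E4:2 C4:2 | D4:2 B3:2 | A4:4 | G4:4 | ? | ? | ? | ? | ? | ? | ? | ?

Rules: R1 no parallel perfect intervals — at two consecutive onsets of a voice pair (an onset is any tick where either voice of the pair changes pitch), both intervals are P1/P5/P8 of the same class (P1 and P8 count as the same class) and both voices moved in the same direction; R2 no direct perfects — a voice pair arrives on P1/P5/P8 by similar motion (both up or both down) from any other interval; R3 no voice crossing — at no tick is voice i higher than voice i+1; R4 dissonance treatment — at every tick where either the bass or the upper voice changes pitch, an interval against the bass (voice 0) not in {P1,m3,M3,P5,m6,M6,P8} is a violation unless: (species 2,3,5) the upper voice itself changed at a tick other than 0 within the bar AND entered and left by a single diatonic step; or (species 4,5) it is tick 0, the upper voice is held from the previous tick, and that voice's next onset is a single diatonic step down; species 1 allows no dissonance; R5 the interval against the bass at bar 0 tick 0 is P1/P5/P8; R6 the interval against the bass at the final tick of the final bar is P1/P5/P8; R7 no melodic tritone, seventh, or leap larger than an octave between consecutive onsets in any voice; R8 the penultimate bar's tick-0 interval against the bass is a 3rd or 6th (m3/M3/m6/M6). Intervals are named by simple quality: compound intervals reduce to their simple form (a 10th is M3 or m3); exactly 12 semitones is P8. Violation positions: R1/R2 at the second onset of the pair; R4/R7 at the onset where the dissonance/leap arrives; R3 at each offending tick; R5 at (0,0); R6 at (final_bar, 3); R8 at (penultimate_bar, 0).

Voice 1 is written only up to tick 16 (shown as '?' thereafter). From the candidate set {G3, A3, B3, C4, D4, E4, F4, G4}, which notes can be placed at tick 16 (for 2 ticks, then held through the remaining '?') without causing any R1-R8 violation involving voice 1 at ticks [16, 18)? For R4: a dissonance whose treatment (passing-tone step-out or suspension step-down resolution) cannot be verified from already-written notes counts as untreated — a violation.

{B3, E4, G4}

G3: violates R2
A3: violates R4,R7
B3: legal
C4: violates R4
D4: violates R2
E4: legal
F4: violates R4
G4: legal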